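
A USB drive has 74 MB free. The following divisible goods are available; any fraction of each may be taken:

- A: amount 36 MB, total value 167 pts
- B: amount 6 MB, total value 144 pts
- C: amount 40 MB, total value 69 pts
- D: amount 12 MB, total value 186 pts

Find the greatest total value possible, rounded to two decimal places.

Take in order of value per unit:
- B (144/6 per unit): all 6 → value 144, running total 144.00
- D (186/12 per unit): all 12 → value 186, running total 330.00
- A (167/36 per unit): all 36 → value 167, running total 497.00
- C (69/40 per unit): 20 of 40 → value 20×69/40 = 34.5000, running total 531.50
Total 531.50.

531.50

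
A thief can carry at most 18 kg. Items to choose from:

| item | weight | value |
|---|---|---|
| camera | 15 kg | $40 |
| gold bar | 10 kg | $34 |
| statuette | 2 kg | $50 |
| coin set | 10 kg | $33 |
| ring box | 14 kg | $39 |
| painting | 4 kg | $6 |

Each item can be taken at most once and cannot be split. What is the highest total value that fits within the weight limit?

Check high-value combinations within 18 kg:
- gold bar+statuette+painting: weight 10+2+4=16, value 34+50+6=90
- camera+statuette: weight 15+2=17, value 40+50=90
- statuette+ring box: weight 2+14=16, value 50+39=89
- statuette+coin set+painting: weight 2+10+4=16, value 50+33+6=89
Best: $90.

$90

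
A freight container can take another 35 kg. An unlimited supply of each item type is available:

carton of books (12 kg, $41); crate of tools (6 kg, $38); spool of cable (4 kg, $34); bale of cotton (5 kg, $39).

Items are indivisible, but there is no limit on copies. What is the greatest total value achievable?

$287

Best value-per-unit is spool of cable at 34/4; filling with it alone gives 8×34 = 272.
Optimal mix: 5×spool of cable + 3×bale of cotton → weight 35, value 287.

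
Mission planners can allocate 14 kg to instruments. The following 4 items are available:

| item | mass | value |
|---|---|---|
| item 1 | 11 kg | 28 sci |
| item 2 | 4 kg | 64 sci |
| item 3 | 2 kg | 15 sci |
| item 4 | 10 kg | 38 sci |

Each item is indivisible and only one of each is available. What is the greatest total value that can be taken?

This is a 0/1 knapsack; check combinations near the capacity.
- item 2+item 4: mass 4+10=14, value 64+38=102
- item 2+item 3: mass 4+2=6, value 64+15=79
- item 2: mass 4, value 64
- item 3+item 4: mass 2+10=12, value 15+38=53
Best: 102 sci.

102 sci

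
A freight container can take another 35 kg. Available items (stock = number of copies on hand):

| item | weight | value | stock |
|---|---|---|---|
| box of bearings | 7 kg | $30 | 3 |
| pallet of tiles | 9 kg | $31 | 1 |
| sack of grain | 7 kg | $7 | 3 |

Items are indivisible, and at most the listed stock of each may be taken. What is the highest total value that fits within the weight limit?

$121

Top feasible selections:
- 3×box of bearings + 1×pallet of tiles: weight 30, value 121
- 3×box of bearings + 2×sack of grain: weight 35, value 104
- 2×box of bearings + 1×pallet of tiles + 1×sack of grain: weight 30, value 98
Best: $121.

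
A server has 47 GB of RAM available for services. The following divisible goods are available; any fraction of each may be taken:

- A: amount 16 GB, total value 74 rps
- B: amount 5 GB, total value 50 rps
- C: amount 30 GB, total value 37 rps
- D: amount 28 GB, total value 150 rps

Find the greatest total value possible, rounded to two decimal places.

264.75

Take in order of value per unit:
- B (50/5 per unit): all 5 → value 50, running total 50.00
- D (150/28 per unit): all 28 → value 150, running total 200.00
- A (74/16 per unit): 14 of 16 → value 14×74/16 = 64.7500, running total 264.75
Total 264.75.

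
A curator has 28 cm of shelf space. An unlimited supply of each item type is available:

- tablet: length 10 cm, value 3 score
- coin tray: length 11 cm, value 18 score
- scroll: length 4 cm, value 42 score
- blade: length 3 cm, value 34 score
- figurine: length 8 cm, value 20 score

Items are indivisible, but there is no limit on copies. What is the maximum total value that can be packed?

Best value-per-unit is blade at 34/3; filling with it alone gives 9×34 = 306.
Optimal mix: 1×scroll + 8×blade → length 28, value 314.

314 score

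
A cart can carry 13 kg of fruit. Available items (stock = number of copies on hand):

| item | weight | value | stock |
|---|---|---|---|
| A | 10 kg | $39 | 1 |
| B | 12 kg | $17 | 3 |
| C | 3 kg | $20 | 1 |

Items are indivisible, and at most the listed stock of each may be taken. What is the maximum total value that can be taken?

Top feasible selections:
- 1×A + 1×C: weight 13, value 59
- 1×A: weight 10, value 39
- 1×C: weight 3, value 20
Best: $59.

$59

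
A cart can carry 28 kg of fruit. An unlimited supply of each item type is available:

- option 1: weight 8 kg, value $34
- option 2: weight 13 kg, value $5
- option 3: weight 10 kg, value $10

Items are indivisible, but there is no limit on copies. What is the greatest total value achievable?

$102

Best value-per-unit is option 1 at 34/8, and filling with it alone uses weight 3×8=24. No mix of the others beats 3×34 = 102.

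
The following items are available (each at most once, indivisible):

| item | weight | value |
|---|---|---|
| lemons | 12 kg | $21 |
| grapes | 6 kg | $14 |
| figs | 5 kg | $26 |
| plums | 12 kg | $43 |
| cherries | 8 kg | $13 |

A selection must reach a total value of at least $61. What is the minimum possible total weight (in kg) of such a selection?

Subsets with value ≥ 61, sorted by total weight:
- figs+plums: weight 17, value 69
- grapes+figs+plums: weight 23, value 83
Minimum weight: 17 kg.

17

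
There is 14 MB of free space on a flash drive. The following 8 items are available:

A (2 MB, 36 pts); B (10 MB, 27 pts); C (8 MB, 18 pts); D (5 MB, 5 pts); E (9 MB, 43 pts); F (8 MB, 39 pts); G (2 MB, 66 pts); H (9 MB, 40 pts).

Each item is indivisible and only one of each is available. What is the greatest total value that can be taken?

Check high-value combinations within 14 MB:
- A+E+G: size 2+9+2=13, value 36+43+66=145
- A+G+H: size 2+2+9=13, value 36+66+40=142
- A+F+G: size 2+8+2=12, value 36+39+66=141
- A+B+G: size 2+10+2=14, value 36+27+66=129
- A+C+G: size 2+8+2=12, value 36+18+66=120
Best: 145 pts.

145 pts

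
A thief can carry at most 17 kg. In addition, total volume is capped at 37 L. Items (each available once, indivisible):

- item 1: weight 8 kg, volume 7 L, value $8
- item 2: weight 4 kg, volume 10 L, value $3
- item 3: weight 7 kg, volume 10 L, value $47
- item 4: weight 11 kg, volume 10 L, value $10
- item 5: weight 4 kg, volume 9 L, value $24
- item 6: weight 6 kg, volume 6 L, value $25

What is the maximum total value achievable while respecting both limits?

$96

Feasible sets respecting both limits:
- item 3+item 5+item 6: weight 17, volume 25, value 96
- item 2+item 3+item 6: weight 17, volume 26, value 75
- item 2+item 3+item 5: weight 15, volume 29, value 74
Best: $96.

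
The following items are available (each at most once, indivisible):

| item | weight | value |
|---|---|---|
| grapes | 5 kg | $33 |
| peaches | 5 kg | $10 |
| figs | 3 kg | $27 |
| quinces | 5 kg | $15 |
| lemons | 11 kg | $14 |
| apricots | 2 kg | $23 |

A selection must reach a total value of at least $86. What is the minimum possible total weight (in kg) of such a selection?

Subsets with value ≥ 86, sorted by total weight:
- grapes+figs+quinces+apricots: weight 15, value 98
- grapes+peaches+figs+apricots: weight 15, value 93
Minimum weight: 15 kg.

15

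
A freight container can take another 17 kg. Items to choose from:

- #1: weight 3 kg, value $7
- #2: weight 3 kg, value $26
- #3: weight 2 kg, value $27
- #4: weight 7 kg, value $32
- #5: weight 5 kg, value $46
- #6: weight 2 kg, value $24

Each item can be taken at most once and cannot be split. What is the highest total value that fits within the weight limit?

Check high-value combinations within 17 kg:
- #2+#3+#4+#5: weight 3+2+7+5=17, value 26+27+32+46=131
- #1+#2+#3+#5+#6: weight 3+3+2+5+2=15, value 7+26+27+46+24=130
- #3+#4+#5+#6: weight 2+7+5+2=16, value 27+32+46+24=129
- #2+#4+#5+#6: weight 3+7+5+2=17, value 26+32+46+24=128
Best: $131.

$131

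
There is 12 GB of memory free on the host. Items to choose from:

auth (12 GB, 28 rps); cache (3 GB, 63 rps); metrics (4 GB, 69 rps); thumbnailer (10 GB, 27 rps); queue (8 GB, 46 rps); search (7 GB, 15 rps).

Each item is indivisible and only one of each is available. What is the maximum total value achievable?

132 rps

This is a 0/1 knapsack; check combinations near the capacity.
- cache+metrics: memory 3+4=7, value 63+69=132
- metrics+queue: memory 4+8=12, value 69+46=115
- cache+queue: memory 3+8=11, value 63+46=109
- metrics+search: memory 4+7=11, value 69+15=84
- cache+search: memory 3+7=10, value 63+15=78
Best: 132 rps.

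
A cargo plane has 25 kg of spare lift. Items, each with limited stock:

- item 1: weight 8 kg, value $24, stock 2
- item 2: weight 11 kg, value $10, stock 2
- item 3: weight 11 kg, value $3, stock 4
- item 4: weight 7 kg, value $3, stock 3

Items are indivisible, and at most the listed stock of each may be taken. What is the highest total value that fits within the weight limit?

$51

Top feasible selections:
- 2×item 1 + 1×item 4: weight 23, value 51
- 2×item 1: weight 16, value 48
- 1×item 1 + 1×item 2: weight 19, value 34
- 1×item 1 + 2×item 4: weight 22, value 30
Best: $51.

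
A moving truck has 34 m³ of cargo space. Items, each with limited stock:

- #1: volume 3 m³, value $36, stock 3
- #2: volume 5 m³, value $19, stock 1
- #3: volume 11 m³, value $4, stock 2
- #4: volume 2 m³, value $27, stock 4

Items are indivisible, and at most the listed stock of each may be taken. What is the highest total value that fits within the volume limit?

$239

Best selections within volume 34 and stock limits:
- 3×#1 + 1×#2 + 1×#3 + 4×#4: volume 33, value 239
- 3×#1 + 1×#2 + 4×#4: volume 22, value 235
- 3×#1 + 1×#3 + 4×#4: volume 28, value 220
Best: $239.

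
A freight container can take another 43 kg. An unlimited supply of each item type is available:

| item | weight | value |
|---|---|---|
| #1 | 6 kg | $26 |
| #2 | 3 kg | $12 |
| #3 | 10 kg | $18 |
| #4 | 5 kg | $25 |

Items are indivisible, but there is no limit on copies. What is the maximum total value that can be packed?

$212

Best value-per-unit is #4 at 25/5; filling with it alone gives 8×25 = 200.
Optimal mix: 1×#2 + 8×#4 → weight 43, value 212.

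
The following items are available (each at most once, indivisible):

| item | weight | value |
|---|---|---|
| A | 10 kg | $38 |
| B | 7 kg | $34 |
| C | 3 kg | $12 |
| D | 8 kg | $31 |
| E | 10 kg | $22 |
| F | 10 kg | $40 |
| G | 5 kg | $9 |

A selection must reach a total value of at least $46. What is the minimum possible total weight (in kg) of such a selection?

10

Subsets with value ≥ 46, sorted by total weight:
- B+C: weight 10, value 46
- C+F: weight 13, value 52
- A+C: weight 13, value 50
- B+D: weight 15, value 65
Minimum weight: 10 kg.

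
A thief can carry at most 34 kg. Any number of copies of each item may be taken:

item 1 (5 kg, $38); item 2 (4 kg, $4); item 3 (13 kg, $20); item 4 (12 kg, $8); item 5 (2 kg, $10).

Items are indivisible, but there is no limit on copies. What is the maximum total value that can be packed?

$248

Best value-per-unit is item 1 at 38/5; filling with it alone gives 6×38 = 228.
Optimal mix: 6×item 1 + 2×item 5 → weight 34, value 248.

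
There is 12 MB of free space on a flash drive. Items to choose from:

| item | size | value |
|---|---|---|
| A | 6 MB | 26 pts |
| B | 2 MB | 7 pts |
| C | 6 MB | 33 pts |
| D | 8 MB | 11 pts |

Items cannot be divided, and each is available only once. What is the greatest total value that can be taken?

Check high-value combinations within 12 MB:
- A+C: size 6+6=12, value 26+33=59
- B+C: size 2+6=8, value 7+33=40
- C: size 6, value 33
Best: 59 pts.

59 pts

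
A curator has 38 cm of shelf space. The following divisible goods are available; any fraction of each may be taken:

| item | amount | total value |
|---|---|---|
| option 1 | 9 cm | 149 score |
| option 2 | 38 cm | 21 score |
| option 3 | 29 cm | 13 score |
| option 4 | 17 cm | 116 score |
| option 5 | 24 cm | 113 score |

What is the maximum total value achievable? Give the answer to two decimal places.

Take in order of value per unit:
- option 1 (149/9 per unit): all 9 → value 149, running total 149.00
- option 4 (116/17 per unit): all 17 → value 116, running total 265.00
- option 5 (113/24 per unit): 12 of 24 → value 12×113/24 = 56.5000, running total 321.50
Total 321.50.

321.50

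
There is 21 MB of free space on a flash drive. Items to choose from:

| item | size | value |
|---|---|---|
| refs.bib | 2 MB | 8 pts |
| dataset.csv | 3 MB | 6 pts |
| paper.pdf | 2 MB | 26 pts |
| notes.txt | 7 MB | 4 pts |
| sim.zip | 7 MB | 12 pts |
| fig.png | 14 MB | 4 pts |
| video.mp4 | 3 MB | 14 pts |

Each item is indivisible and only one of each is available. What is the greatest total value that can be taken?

Check high-value combinations within 21 MB:
- refs.bib+dataset.csv+paper.pdf+sim.zip+video.mp4: size 2+3+2+7+3=17, value 8+6+26+12+14=66
- refs.bib+paper.pdf+notes.txt+sim.zip+video.mp4: size 2+2+7+7+3=21, value 8+26+4+12+14=64
- refs.bib+paper.pdf+sim.zip+video.mp4: size 2+2+7+3=14, value 8+26+12+14=60
Best: 66 pts.

66 pts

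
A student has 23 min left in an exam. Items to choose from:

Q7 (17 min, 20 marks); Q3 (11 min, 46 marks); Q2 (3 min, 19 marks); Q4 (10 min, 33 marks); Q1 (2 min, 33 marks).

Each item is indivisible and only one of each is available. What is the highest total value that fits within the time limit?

112 marks

Check high-value combinations within 23 min:
- Q3+Q4+Q1: time 11+10+2=23, value 46+33+33=112
- Q3+Q2+Q1: time 11+3+2=16, value 46+19+33=98
- Q2+Q4+Q1: time 3+10+2=15, value 19+33+33=85
- Q3+Q1: time 11+2=13, value 46+33=79
Best: 112 marks.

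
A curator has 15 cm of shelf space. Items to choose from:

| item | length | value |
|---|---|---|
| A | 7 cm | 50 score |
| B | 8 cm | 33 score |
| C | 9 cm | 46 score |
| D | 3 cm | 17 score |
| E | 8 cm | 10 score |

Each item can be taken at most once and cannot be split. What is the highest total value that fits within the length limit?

This is a 0/1 knapsack; check combinations near the capacity.
- A+B: length 7+8=15, value 50+33=83
- A+D: length 7+3=10, value 50+17=67
- C+D: length 9+3=12, value 46+17=63
Best: 83 score.

83 score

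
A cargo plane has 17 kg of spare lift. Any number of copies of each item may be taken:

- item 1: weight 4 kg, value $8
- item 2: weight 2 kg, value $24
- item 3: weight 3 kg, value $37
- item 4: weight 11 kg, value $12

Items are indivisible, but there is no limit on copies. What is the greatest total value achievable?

$209

Best value-per-unit is item 3 at 37/3; filling with it alone gives 5×37 = 185.
Optimal mix: 1×item 2 + 5×item 3 → weight 17, value 209.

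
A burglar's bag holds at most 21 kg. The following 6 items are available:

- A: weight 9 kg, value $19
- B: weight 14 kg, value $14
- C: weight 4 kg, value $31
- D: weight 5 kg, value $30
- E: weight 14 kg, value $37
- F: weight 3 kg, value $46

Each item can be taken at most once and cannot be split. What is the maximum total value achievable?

Check high-value combinations within 21 kg:
- A+C+D+F: weight 9+4+5+3=21, value 19+31+30+46=126
- C+E+F: weight 4+14+3=21, value 31+37+46=114
- C+D+F: weight 4+5+3=12, value 31+30+46=107
- A+C+F: weight 9+4+3=16, value 19+31+46=96
Best: $126.

$126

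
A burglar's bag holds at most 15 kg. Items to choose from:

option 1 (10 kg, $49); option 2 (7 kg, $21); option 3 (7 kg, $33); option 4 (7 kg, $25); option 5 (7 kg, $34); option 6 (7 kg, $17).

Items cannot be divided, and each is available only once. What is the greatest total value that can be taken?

$67

This is a 0/1 knapsack; check combinations near the capacity.
- option 3+option 5: weight 7+7=14, value 33+34=67
- option 4+option 5: weight 7+7=14, value 25+34=59
- option 3+option 4: weight 7+7=14, value 33+25=58
- option 2+option 5: weight 7+7=14, value 21+34=55
Best: $67.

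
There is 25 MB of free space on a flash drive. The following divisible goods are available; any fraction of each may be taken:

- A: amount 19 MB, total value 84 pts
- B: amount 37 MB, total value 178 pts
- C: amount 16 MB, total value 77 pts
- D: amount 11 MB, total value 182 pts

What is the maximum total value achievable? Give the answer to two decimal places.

Take in order of value per unit:
- D (182/11 per unit): all 11 → value 182, running total 182.00
- C (77/16 per unit): 14 of 16 → value 14×77/16 = 67.3750, running total 249.38
Total 249.38.

249.38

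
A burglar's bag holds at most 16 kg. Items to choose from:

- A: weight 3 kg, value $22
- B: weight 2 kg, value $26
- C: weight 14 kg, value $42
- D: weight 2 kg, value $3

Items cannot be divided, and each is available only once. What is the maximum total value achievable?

Check high-value combinations within 16 kg:
- B+C: weight 2+14=16, value 26+42=68
- A+B+D: weight 3+2+2=7, value 22+26+3=51
- A+B: weight 3+2=5, value 22+26=48
- C+D: weight 14+2=16, value 42+3=45
Best: $68.

$68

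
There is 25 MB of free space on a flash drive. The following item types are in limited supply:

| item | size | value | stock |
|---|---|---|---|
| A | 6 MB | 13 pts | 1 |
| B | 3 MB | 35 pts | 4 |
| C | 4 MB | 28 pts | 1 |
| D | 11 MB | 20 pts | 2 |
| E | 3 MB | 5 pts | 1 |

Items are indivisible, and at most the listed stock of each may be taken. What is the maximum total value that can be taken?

Best selections within size 25 and stock limits:
- 1×A + 4×B + 1×C + 1×E: size 25, value 186
- 1×A + 4×B + 1×C: size 22, value 181
- 4×B + 1×C + 1×E: size 19, value 173
Best: 186 pts.

186 pts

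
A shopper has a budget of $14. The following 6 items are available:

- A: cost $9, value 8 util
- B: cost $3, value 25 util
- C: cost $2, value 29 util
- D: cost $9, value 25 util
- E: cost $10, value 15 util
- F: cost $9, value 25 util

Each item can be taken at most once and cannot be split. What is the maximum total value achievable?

Check high-value combinations within $14:
- B+C+D: cost 3+2+9=14, value 25+29+25=79
- B+C+F: cost 3+2+9=14, value 25+29+25=79
- A+B+C: cost 9+3+2=14, value 8+25+29=62
Best: 79 util.

79 util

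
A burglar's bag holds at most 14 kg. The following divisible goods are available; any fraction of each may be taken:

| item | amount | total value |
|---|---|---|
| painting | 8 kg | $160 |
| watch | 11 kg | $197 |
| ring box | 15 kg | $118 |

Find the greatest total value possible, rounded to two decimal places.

267.45

Take in order of value per unit:
- painting (160/8 per unit): all 8 → value 160, running total 160.00
- watch (197/11 per unit): 6 of 11 → value 6×197/11 = 107.4545, running total 267.45
Total 267.45.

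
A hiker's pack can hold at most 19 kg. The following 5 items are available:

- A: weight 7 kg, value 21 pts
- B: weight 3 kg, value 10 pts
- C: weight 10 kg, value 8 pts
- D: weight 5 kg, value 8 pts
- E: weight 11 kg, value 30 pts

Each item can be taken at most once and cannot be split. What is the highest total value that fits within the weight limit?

Check high-value combinations within 19 kg:
- A+E: weight 7+11=18, value 21+30=51
- B+D+E: weight 3+5+11=19, value 10+8+30=48
- B+E: weight 3+11=14, value 10+30=40
Best: 51 pts.

51 pts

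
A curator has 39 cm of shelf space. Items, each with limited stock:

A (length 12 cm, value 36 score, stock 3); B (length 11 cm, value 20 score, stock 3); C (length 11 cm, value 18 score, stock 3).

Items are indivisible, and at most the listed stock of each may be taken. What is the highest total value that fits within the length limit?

Best selections within length 39 and stock limits:
- 3×A: length 36, value 108
- 2×A + 1×B: length 35, value 92
- 2×A + 1×C: length 35, value 90
Best: 108 score.

108 score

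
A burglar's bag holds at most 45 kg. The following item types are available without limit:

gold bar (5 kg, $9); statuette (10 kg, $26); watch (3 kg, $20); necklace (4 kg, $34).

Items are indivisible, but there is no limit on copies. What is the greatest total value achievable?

$374

Best value-per-unit is necklace at 34/4, and filling with it alone uses weight 11×4=44. No mix of the others beats 11×34 = 374.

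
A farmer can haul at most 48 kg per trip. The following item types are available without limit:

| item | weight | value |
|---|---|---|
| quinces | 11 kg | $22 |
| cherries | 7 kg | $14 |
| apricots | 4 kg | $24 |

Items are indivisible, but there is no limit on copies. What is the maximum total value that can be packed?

$288

Best value-per-unit is apricots at 24/4, and filling with it alone uses weight 12×4=48. No mix of the others beats 12×24 = 288.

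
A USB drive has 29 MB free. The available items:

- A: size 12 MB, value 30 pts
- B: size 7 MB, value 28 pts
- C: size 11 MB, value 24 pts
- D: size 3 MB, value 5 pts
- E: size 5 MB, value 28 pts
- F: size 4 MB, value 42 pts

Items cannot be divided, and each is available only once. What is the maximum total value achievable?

Check high-value combinations within 29 MB:
- A+B+E+F: size 12+7+5+4=28, value 30+28+28+42=128
- B+C+E+F: size 7+11+5+4=27, value 28+24+28+42=122
- A+D+E+F: size 12+3+5+4=24, value 30+5+28+42=105
Best: 128 pts.

128 pts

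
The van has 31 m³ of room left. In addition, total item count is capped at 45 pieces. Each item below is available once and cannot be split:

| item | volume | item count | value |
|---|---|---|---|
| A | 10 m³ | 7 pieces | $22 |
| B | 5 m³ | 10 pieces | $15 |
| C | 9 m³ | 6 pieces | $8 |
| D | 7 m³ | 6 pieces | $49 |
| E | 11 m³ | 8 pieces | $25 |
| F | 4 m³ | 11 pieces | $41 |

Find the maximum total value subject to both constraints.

Feasible sets respecting both limits:
- B+D+E+F: volume 27, item count 35, value 130
- A+B+D+F: volume 26, item count 34, value 127
- C+D+E+F: volume 31, item count 31, value 123
Best: $130.

$130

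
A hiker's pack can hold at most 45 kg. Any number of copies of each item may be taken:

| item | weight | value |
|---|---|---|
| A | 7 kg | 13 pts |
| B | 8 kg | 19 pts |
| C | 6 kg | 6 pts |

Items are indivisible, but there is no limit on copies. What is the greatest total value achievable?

Best value-per-unit is B at 19/8; filling with it alone gives 5×19 = 95.
Optimal mix: 3×A + 3×B → weight 45, value 96.

96 pts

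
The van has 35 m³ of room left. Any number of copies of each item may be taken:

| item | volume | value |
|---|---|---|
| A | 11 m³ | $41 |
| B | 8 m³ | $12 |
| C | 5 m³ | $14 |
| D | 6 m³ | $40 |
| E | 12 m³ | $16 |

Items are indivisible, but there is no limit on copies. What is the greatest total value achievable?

$214

Best value-per-unit is D at 40/6; filling with it alone gives 5×40 = 200.
Optimal mix: 1×C + 5×D → volume 35, value 214.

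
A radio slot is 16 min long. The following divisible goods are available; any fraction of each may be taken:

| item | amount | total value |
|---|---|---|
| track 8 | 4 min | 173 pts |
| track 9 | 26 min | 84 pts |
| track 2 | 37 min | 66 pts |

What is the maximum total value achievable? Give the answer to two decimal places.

Take in order of value per unit:
- track 8 (173/4 per unit): all 4 → value 173, running total 173.00
- track 9 (84/26 per unit): 12 of 26 → value 12×84/26 = 38.7692, running total 211.77
Total 211.77.

211.77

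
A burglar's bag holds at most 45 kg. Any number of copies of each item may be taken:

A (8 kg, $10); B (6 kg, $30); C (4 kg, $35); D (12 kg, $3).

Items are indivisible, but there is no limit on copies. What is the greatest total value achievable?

Best value-per-unit is C at 35/4, and filling with it alone uses weight 11×4=44. No mix of the others beats 11×35 = 385.

$385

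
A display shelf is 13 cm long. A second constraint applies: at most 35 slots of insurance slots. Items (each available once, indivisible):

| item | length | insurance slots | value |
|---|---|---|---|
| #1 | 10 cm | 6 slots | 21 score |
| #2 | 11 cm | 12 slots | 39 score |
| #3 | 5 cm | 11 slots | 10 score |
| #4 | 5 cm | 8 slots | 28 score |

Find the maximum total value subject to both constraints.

Feasible sets respecting both limits:
- #2: length 11, insurance slots 12, value 39
- #3+#4: length 10, insurance slots 19, value 38
- #4: length 5, insurance slots 8, value 28
- #1: length 10, insurance slots 6, value 21
Best: 39 score.

39 score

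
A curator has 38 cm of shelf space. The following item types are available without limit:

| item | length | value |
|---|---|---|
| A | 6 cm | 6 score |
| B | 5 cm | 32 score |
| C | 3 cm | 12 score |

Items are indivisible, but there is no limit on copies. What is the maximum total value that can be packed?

236 score

Best value-per-unit is B at 32/5; filling with it alone gives 7×32 = 224.
Optimal mix: 7×B + 1×C → length 38, value 236.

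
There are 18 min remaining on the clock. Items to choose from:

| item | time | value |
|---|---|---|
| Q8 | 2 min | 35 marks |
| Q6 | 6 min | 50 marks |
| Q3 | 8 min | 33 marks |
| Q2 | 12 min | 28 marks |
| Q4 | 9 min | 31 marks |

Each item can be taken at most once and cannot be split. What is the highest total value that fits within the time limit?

Check high-value combinations within 18 min:
- Q8+Q6+Q3: time 2+6+8=16, value 35+50+33=118
- Q8+Q6+Q4: time 2+6+9=17, value 35+50+31=116
- Q8+Q6: time 2+6=8, value 35+50=85
Best: 118 marks.

118 marks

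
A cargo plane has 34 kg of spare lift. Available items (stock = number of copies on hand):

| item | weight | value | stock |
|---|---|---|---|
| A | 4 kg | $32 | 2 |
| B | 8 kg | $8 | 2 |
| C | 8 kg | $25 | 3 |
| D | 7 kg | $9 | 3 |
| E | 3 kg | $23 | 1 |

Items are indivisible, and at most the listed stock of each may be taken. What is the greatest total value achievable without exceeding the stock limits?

Best selections within weight 34 and stock limits:
- 2×A + 2×C + 1×D + 1×E: weight 34, value 146
- 2×A + 3×C: weight 32, value 139
- 2×A + 2×C + 1×E: weight 27, value 137
- 1×A + 3×C + 1×E: weight 31, value 130
Best: $146.

$146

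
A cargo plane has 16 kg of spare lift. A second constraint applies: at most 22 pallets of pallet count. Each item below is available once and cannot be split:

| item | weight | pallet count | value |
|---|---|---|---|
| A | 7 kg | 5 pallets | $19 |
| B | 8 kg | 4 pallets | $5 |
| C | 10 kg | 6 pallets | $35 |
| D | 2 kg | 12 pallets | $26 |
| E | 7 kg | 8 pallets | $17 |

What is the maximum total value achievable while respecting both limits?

Feasible sets respecting both limits:
- C+D: weight 12, pallet count 18, value 61
- A+D: weight 9, pallet count 17, value 45
- D+E: weight 9, pallet count 20, value 43
- A+E: weight 14, pallet count 13, value 36
Best: $61.

$61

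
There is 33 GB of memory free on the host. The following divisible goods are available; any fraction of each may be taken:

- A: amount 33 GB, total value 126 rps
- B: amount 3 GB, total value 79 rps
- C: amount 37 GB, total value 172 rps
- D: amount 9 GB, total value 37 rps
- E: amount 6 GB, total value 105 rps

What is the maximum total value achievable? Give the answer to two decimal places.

Take in order of value per unit:
- B (79/3 per unit): all 3 → value 79, running total 79.00
- E (105/6 per unit): all 6 → value 105, running total 184.00
- C (172/37 per unit): 24 of 37 → value 24×172/37 = 111.5676, running total 295.57
Total 295.57.

295.57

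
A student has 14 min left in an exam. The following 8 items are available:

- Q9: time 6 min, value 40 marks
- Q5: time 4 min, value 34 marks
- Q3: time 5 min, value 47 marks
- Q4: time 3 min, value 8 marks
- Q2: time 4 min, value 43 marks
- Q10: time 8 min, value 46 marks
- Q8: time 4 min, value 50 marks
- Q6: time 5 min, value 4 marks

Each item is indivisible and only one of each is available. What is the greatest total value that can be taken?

140 marks

This is a 0/1 knapsack; check combinations near the capacity.
- Q3+Q2+Q8: time 5+4+4=13, value 47+43+50=140
- Q9+Q2+Q8: time 6+4+4=14, value 40+43+50=133
- Q5+Q3+Q8: time 4+5+4=13, value 34+47+50=131
- Q5+Q2+Q8: time 4+4+4=12, value 34+43+50=127
- Q5+Q3+Q2: time 4+5+4=13, value 34+47+43=124
Best: 140 marks.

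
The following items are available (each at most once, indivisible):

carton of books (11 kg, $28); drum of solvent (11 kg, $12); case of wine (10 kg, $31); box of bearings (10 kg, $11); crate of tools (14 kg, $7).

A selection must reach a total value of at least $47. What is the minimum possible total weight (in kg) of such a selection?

21

Subsets with value ≥ 47, sorted by total weight:
- carton of books+case of wine: weight 21, value 59
- carton of books+case of wine+box of bearings: weight 31, value 70
- drum of solvent+case of wine+box of bearings: weight 31, value 54
- carton of books+drum of solvent+case of wine: weight 32, value 71
Minimum weight: 21 kg.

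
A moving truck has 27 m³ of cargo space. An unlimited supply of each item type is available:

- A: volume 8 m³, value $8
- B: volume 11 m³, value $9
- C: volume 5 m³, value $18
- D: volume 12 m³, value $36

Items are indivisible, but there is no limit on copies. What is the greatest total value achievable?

$90

Best value-per-unit is C at 18/5, and filling with it alone uses volume 5×5=25. No mix of the others beats 5×18 = 90.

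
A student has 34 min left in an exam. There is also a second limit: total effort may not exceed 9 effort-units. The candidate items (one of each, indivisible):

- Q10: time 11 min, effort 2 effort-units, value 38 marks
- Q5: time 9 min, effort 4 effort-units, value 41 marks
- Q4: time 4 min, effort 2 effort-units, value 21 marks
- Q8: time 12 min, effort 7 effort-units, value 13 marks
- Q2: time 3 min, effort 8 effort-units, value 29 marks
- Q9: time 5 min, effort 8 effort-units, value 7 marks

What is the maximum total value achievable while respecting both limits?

100 marks

Feasible sets respecting both limits:
- Q10+Q5+Q4: time 24, effort 8, value 100
- Q10+Q5: time 20, effort 6, value 79
- Q5+Q4: time 13, effort 6, value 62
- Q10+Q4: time 15, effort 4, value 59
Best: 100 marks.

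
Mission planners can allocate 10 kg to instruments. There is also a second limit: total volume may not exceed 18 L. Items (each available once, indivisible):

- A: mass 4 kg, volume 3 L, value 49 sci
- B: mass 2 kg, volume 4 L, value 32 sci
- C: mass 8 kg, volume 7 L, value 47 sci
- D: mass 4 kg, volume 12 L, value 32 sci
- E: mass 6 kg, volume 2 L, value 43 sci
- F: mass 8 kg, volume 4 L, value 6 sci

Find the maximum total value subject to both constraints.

Feasible sets respecting both limits:
- A+E: mass 10, volume 5, value 92
- A+B: mass 6, volume 7, value 81
- A+D: mass 8, volume 15, value 81
Best: 92 sci.

92 sci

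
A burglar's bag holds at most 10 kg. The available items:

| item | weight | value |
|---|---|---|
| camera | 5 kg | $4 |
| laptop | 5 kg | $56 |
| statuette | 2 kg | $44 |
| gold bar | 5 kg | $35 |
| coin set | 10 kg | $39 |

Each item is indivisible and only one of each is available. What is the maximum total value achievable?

$100

This is a 0/1 knapsack; check combinations near the capacity.
- laptop+statuette: weight 5+2=7, value 56+44=100
- laptop+gold bar: weight 5+5=10, value 56+35=91
- statuette+gold bar: weight 2+5=7, value 44+35=79
- camera+laptop: weight 5+5=10, value 4+56=60
- laptop: weight 5, value 56
Best: $100.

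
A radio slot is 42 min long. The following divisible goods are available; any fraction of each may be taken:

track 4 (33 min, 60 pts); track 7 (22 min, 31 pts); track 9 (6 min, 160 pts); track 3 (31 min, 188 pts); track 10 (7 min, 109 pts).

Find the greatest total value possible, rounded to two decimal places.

Take in order of value per unit:
- track 9 (160/6 per unit): all 6 → value 160, running total 160.00
- track 10 (109/7 per unit): all 7 → value 109, running total 269.00
- track 3 (188/31 per unit): 29 of 31 → value 29×188/31 = 175.8710, running total 444.87
Total 444.87.

444.87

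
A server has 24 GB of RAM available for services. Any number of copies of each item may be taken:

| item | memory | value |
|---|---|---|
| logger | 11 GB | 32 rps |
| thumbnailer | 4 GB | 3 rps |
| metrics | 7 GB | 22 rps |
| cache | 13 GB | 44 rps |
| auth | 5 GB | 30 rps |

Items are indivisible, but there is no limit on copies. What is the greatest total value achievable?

Best value-per-unit is auth at 30/5; filling with it alone gives 4×30 = 120.
Optimal mix: 1×thumbnailer + 4×auth → memory 24, value 123.

123 rps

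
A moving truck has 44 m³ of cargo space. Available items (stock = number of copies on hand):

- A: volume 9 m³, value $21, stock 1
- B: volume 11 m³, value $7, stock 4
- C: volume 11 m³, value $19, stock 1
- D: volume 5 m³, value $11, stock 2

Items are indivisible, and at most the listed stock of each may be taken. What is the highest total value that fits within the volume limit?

Top feasible selections:
- 1×A + 1×B + 1×C + 2×D: volume 41, value 69
- 1×A + 1×C + 2×D: volume 30, value 62
Best: $69.

$69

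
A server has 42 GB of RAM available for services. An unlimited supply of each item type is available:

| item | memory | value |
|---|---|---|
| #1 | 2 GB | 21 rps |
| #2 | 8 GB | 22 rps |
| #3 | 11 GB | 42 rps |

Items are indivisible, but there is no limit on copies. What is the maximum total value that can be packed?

Best value-per-unit is #1 at 21/2, and filling with it alone uses memory 21×2=42. No mix of the others beats 21×21 = 441.

441 rps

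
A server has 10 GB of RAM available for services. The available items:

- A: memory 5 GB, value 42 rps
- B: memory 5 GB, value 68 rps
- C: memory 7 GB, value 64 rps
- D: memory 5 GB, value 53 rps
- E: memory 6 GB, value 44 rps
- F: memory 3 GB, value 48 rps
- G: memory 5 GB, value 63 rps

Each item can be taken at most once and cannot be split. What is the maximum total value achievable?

Check high-value combinations within 10 GB:
- B+G: memory 5+5=10, value 68+63=131
- B+D: memory 5+5=10, value 68+53=121
- B+F: memory 5+3=8, value 68+48=116
Best: 131 rps.

131 rps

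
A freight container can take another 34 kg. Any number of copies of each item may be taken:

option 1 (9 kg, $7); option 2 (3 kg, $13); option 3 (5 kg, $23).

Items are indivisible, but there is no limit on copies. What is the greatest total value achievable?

$154

Best value-per-unit is option 3 at 23/5; filling with it alone gives 6×23 = 138.
Optimal mix: 3×option 2 + 5×option 3 → weight 34, value 154.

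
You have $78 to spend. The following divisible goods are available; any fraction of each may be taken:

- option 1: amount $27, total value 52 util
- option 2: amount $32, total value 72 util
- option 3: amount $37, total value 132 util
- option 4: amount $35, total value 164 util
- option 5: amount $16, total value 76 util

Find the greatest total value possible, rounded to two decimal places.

336.32

Take in order of value per unit:
- option 5 (76/16 per unit): all 16 → value 76, running total 76.00
- option 4 (164/35 per unit): all 35 → value 164, running total 240.00
- option 3 (132/37 per unit): 27 of 37 → value 27×132/37 = 96.3243, running total 336.32
Total 336.32.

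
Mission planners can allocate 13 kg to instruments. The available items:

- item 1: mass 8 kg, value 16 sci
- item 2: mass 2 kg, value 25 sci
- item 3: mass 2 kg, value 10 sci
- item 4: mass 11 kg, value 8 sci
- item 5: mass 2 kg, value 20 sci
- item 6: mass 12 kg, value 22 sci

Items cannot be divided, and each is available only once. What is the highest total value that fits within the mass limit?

Check high-value combinations within 13 kg:
- item 1+item 2+item 5: mass 8+2+2=12, value 16+25+20=61
- item 2+item 3+item 5: mass 2+2+2=6, value 25+10+20=55
- item 1+item 2+item 3: mass 8+2+2=12, value 16+25+10=51
- item 1+item 3+item 5: mass 8+2+2=12, value 16+10+20=46
Best: 61 sci.

61 sci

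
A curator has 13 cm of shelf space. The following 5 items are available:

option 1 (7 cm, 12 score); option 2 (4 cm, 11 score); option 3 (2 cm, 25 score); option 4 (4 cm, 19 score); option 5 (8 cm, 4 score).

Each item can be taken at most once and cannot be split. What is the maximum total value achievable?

56 score

This is a 0/1 knapsack; check combinations near the capacity.
- option 1+option 3+option 4: length 7+2+4=13, value 12+25+19=56
- option 2+option 3+option 4: length 4+2+4=10, value 11+25+19=55
- option 1+option 2+option 3: length 7+4+2=13, value 12+11+25=48
- option 3+option 4: length 2+4=6, value 25+19=44
Best: 56 score.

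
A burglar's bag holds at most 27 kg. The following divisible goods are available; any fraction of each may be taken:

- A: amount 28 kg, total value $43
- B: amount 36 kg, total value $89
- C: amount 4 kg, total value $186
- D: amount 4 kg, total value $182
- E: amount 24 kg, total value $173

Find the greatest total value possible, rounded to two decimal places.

504.96

Take in order of value per unit:
- C (186/4 per unit): all 4 → value 186, running total 186.00
- D (182/4 per unit): all 4 → value 182, running total 368.00
- E (173/24 per unit): 19 of 24 → value 19×173/24 = 136.9583, running total 504.96
Total 504.96.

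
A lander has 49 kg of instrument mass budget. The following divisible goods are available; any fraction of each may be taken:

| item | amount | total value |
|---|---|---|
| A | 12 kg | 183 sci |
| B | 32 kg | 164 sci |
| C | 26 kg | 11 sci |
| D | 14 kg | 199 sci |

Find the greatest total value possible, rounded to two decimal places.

499.88

Take in order of value per unit:
- A (183/12 per unit): all 12 → value 183, running total 183.00
- D (199/14 per unit): all 14 → value 199, running total 382.00
- B (164/32 per unit): 23 of 32 → value 23×164/32 = 117.8750, running total 499.88
Total 499.88.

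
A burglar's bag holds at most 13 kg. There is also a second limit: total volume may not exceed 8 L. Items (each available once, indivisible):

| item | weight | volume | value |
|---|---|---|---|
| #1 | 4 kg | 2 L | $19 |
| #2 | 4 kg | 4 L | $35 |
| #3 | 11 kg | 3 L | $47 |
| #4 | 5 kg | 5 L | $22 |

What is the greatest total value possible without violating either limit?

Feasible sets respecting both limits:
- #1+#2: weight 8, volume 6, value 54
- #3: weight 11, volume 3, value 47
- #1+#4: weight 9, volume 7, value 41
- #2: weight 4, volume 4, value 35
Best: $54.

$54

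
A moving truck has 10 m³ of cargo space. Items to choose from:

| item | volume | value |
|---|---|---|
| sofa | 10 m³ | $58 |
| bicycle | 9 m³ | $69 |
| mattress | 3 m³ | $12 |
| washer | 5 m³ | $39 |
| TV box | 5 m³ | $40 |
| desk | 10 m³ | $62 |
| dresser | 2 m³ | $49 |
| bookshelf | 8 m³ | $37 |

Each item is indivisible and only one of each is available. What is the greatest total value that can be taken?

$101

This is a 0/1 knapsack; check combinations near the capacity.
- mattress+TV box+dresser: volume 3+5+2=10, value 12+40+49=101
- mattress+washer+dresser: volume 3+5+2=10, value 12+39+49=100
- TV box+dresser: volume 5+2=7, value 40+49=89
- washer+dresser: volume 5+2=7, value 39+49=88
- dresser+bookshelf: volume 2+8=10, value 49+37=86
Best: $101.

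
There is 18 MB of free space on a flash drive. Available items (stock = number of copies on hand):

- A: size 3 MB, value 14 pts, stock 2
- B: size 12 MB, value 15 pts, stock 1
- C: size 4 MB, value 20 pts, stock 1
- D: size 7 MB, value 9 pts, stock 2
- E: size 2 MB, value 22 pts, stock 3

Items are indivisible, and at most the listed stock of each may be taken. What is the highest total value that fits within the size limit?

Top feasible selections:
- 2×A + 1×C + 3×E: size 16, value 114
- 1×A + 1×C + 3×E: size 13, value 100
- 1×C + 1×D + 3×E: size 17, value 95
Best: 114 pts.

114 pts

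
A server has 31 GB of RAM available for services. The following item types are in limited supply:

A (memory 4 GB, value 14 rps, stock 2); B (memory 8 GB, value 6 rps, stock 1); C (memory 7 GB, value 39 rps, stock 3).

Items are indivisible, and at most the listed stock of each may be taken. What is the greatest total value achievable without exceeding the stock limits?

145 rps

Top feasible selections:
- 2×A + 3×C: memory 29, value 145
- 1×A + 3×C: memory 25, value 131
- 1×B + 3×C: memory 29, value 123
Best: 145 rps.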